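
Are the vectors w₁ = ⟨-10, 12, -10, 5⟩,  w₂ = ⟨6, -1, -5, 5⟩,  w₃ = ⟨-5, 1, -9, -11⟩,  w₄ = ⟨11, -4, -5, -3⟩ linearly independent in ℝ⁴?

Form the 4×4 matrix with these as columns; its determinant is -7619.
A nonzero determinant means the columns are linearly independent.

linearly independent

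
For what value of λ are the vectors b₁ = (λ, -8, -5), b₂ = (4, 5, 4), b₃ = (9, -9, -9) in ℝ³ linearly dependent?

The vectors are dependent exactly when the determinant of the matrix with rows b₁, b₂, b₃ vanishes.
Cofactor expansion gives det = -9*λ - 171.
This vanishes exactly when λ = -19.

λ = -19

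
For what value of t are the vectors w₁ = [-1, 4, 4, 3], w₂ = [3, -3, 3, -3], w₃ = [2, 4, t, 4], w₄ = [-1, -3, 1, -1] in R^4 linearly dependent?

Dependence holds iff the 4×4 matrix [w₁ w₂ w₃ w₄] is singular.
The determinant works out to 228 - 6*t.
Solving 228 - 6*t = 0 yields t = 38.

t = 38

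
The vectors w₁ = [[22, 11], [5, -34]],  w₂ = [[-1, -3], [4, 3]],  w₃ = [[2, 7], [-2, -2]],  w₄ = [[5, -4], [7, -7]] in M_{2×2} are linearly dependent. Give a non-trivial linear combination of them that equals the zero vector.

w₁ + 3w₂ - 2w₃ - 3w₄ = 0

Take coordinates with respect to {E₁₁, E₁₂, E₂₁, E₂₂}.
Row-reduce the matrix with w₁, w₂, w₃, w₄ as columns; the null space gives the coefficients.
A generator of the null space is (1, 3, -2, -3).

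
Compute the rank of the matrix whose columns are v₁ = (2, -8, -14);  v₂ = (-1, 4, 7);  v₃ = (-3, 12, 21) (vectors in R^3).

Apply Gaussian elimination to the matrix whose rows are v₁, v₂, v₃.
Reduction leaves 1 leading entry, giving rank 1.

1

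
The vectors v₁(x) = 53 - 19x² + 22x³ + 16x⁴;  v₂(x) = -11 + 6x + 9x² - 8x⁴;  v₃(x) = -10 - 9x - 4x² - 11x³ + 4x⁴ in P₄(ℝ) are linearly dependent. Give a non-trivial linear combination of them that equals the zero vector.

v₁ + 3v₂ + 2v₃ = 0

Pass to coordinate vectors relative to the basis {1, x, …, x⁴}.
Write the vectors as columns of a matrix and find a nonzero vector in its null space.
One solution (up to scaling) is (1, 3, 2).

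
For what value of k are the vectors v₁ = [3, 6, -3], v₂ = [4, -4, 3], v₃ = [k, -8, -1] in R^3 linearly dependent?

The vectors are dependent exactly when the determinant of the matrix with rows v₁, v₂, v₃ vanishes.
Cofactor expansion gives det = 6*k + 204.
Setting this to zero gives k = -34.

k = -34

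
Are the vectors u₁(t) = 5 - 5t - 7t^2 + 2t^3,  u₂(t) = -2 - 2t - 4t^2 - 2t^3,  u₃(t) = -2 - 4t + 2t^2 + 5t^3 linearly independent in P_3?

linearly independent

Write each element as a coordinate vector in ℝ⁴ using {1, t, …, t^3}.
Place the vectors as rows of a 3×4 matrix and reduce to echelon form.
The reduction yields 3 nonzero rows, so the rank is 3.
Since rank = 3 (the number of vectors), the set is linearly independent.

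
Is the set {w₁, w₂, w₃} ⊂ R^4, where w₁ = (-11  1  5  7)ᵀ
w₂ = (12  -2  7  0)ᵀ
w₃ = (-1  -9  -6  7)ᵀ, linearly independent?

linearly independent

Place the vectors as rows of a 3×4 matrix and reduce to echelon form.
The reduction yields 3 nonzero rows, so the rank is 3.
Since rank = 3 (the number of vectors), the set is linearly independent.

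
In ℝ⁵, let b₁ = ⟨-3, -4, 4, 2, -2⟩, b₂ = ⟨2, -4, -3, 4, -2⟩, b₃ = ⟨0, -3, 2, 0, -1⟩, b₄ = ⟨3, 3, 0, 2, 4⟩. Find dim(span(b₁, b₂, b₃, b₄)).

Apply Gaussian elimination to the matrix whose rows are b₁, b₂, b₃, b₄.
The echelon form has 4 nonzero rows, so the rank is 4.

dim = 4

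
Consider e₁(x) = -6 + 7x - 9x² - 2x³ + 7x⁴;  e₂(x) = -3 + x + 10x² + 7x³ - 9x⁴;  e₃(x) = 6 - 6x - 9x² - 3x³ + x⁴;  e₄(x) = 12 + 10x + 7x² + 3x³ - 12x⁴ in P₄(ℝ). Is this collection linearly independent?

linearly independent

Write each element as a coordinate vector in ℝ⁵ using {1, x, …, x⁴}.
Row-reduce the matrix whose columns are e₁, e₂, e₃, e₄.
The reduction yields 4 nonzero rows, so the rank is 4.
Since rank = 4 (the number of vectors), the set is linearly independent.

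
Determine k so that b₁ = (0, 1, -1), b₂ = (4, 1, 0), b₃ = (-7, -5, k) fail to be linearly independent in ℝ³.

k = 13/4

Dependence holds iff the 3×3 matrix [b₁ b₂ b₃] is singular.
The determinant works out to 13 - 4*k.
This vanishes exactly when k = 13/4.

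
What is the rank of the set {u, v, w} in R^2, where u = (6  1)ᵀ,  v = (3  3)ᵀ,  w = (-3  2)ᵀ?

Form the matrix with u, v, w as columns and reduce.
Exactly 2 pivots survive; hence the rank is 2.
(With 3 elements in a 2-dimensional space the rank is at most 2.)

2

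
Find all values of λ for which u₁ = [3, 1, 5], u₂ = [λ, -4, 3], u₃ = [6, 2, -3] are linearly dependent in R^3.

λ = -12

The vectors are dependent exactly when the determinant of the matrix with rows u₁, u₂, u₃ vanishes.
Expanding, det = 13*λ + 156.
This vanishes exactly when λ = -12.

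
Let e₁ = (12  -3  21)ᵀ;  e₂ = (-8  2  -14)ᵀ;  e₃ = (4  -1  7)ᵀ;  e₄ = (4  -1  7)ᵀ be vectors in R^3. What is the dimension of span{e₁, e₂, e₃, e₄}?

1

Row-reduce the 4×3 matrix with these as rows.
The echelon form has 1 nonzero row, so the rank is 1.
(With 4 elements in a 3-dimensional space the rank is at most 3.)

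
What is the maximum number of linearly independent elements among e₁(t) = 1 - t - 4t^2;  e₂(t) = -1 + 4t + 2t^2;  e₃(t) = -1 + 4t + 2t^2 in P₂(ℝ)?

Represent each element by its coordinate vector in ℝ³.
Form the matrix with e₁, e₂, e₃ as columns and reduce.
The echelon form has 2 nonzero rows, so the rank is 2.

2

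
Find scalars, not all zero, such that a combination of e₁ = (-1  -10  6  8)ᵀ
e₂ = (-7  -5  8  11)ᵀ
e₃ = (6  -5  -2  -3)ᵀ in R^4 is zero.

Row-reduce the matrix with e₁, e₂, e₃ as columns; the null space gives the coefficients.
The free variable yields coefficients (1, -1, -1) (any nonzero multiple also works).

e₁ - e₂ - e₃ = 0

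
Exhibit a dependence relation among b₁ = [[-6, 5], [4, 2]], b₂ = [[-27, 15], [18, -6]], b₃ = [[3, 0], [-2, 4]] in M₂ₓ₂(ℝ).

3b₁ - b₂ - 3b₃ = 0

Write each element as a vector in ℝ⁴ using {E₁₁, E₁₂, E₂₁, E₂₂}.
Set up α₁b₁ + … + α₃b₃ = 0 and solve the homogeneous system.
A generator of the null space is (3, -1, -3).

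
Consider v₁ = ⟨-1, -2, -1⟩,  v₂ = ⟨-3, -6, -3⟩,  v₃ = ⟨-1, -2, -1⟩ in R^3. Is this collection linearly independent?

linearly dependent

Row-reduce the matrix whose columns are v₁, v₂, v₃.
The reduction yields 1 nonzero row, so the rank is 1.
Since rank 1 < 3, the set is linearly dependent.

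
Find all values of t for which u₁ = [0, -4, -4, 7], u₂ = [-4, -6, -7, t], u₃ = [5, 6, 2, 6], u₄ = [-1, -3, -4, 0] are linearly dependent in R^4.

t = -29/4

The set is linearly dependent precisely when det[u₁; u₂; u₃; u₄] = 0.
Expanding, det = -36*t - 261.
Solving -36*t - 261 = 0 yields t = -29/4.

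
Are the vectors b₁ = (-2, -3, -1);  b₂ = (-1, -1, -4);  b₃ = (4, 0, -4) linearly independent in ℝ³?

linearly independent

Place the vectors as rows of a 3×3 matrix and reduce to echelon form.
The reduction yields 3 nonzero rows, so the rank is 3.
Since rank = 3 (the number of vectors), the set is linearly independent.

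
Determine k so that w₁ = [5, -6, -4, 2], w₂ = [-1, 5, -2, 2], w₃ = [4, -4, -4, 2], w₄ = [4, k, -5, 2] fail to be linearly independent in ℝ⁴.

k = -7/2

The set is linearly dependent precisely when det[w₁; w₂; w₃; w₄] = 0.
Cofactor expansion gives det = 4*k + 14.
This vanishes exactly when k = -7/2.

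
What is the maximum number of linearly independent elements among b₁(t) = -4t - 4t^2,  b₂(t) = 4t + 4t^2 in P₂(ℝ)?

Use coordinates relative to {1, t, t^2}.
Apply Gaussian elimination to the matrix whose rows are b₁, b₂.
The echelon form has 1 nonzero row, so the rank is 1.

1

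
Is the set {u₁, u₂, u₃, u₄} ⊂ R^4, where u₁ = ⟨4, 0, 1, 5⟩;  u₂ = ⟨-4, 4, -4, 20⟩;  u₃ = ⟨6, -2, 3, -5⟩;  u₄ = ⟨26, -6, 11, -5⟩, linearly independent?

linearly dependent

Form the 4×4 matrix with these as columns; its determinant is 0.
A zero determinant means the columns are linearly dependent.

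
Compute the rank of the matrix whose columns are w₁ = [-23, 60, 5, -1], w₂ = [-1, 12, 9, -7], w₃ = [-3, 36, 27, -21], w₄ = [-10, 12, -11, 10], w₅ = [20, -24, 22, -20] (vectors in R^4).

Form the matrix with w₁, w₂, w₃, w₄, w₅ as columns and reduce.
There are 2 pivot columns, so rank = 2.
(With 5 elements in a 4-dimensional space the rank is at most 4.)

2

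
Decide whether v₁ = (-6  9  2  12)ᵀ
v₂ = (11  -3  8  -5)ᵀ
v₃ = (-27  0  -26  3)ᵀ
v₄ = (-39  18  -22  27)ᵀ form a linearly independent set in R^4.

Form the 4×4 matrix with these as columns; its determinant is 0.
A zero determinant means the columns are linearly dependent.
Indeed v₁ + 3v₂ + v₃ = 0.

linearly dependent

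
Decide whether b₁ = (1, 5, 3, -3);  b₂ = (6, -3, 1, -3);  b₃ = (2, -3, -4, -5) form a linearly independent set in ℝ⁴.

Place the vectors as rows of a 3×4 matrix and reduce to echelon form.
The reduction yields 3 nonzero rows, so the rank is 3.
Since rank = 3 (the number of vectors), the set is linearly independent.

linearly independent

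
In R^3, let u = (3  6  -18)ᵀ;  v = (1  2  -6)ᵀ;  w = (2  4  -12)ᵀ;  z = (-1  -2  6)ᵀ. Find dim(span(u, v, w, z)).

Form the matrix with u, v, w, z as columns and reduce.
Reduction leaves 1 leading entry, giving rank 1.
(With 4 elements in a 3-dimensional space the rank is at most 3.)

1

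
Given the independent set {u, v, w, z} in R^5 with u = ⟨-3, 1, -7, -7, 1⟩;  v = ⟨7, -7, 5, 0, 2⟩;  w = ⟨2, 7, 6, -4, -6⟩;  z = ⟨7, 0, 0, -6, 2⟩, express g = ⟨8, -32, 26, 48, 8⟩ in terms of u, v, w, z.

g = -4u + 2v - 2w - 2z

Solve the system with u, v, w, z as columns and g as the right-hand side.
Back-substitution yields (c₁, …, c₄) = (-4, 2, -2, -2).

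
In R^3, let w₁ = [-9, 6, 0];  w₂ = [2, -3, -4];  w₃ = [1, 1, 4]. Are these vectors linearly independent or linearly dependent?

Form the 3×3 matrix with these as columns; its determinant is 0.
A zero determinant means the columns are linearly dependent.

linearly dependent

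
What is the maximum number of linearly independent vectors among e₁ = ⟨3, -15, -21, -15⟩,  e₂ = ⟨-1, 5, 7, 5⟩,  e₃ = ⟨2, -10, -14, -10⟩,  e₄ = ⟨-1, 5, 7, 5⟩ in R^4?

Put the 4×4 matrix [e₁|e₂|e₃|e₄] into echelon form.
Exactly 1 pivot survives; hence the rank is 1.

1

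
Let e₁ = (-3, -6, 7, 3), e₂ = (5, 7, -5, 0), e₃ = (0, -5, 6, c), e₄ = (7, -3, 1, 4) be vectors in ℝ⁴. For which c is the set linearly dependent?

The vectors are dependent exactly when the determinant of the matrix with rows e₁, e₂, e₃, e₄ vanishes.
Cofactor expansion gives det = 184*c - 736.
This vanishes exactly when c = 4.

c = 4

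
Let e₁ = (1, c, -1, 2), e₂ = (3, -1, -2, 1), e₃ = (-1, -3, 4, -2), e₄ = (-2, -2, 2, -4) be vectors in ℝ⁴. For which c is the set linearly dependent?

c = 1

Place the vectors as rows of a 4×4 matrix; dependence ⇔ determinant zero.
Expanding, det = 30*c - 30.
Solving 30*c - 30 = 0 yields c = 1.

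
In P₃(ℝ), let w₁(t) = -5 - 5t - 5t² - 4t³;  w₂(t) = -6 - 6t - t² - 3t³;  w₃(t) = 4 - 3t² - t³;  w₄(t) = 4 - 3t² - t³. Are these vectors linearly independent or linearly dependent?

Write each element as a coordinate vector in ℝ⁴ using {1, t, …, t³}.
Two of the vectors are equal, giving an immediate dependence.

linearly dependent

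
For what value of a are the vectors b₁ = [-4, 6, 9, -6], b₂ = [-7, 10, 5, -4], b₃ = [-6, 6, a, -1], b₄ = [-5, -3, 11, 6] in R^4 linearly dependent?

Place the vectors as rows of a 4×4 matrix; dependence ⇔ determinant zero.
Cofactor expansion gives det = 1435 - 246*a.
This vanishes exactly when a = 35/6.

a = 35/6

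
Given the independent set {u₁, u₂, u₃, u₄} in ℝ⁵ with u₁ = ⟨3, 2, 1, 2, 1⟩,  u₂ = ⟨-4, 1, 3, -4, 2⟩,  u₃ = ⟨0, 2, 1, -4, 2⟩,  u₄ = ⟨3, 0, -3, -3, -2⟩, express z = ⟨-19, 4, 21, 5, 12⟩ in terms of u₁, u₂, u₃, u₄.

z = 2u₁ + 4u₂ - 2u₃ - 3u₄

Write z = a₁u₁ + … + a₄u₄ and equate components.
The system has the unique solution (a₁, …, a₄) = (2, 4, -2, -3).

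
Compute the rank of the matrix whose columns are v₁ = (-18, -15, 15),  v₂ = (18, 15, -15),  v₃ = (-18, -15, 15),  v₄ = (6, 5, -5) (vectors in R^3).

Apply Gaussian elimination to the matrix whose rows are v₁, v₂, v₃, v₄.
Reduction leaves 1 leading entry, giving rank 1.
(With 4 elements in a 3-dimensional space the rank is at most 3.)

rank 1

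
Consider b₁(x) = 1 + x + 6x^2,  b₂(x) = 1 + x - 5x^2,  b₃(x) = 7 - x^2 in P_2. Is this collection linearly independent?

linearly independent

Write each element as a coordinate vector in ℝ³ using {1, x, x^2}.
Form the 3×3 matrix with these as columns; its determinant is -77.
A nonzero determinant means the columns are linearly independent.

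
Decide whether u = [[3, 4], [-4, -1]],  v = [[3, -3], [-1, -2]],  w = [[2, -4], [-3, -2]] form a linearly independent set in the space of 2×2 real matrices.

linearly independent

Take coordinates with respect to the standard basis {E₁₁, E₁₂, E₂₁, E₂₂}.
Row-reduce the matrix whose columns are u, v, w.
The reduction yields 3 nonzero rows, so the rank is 3.
Since rank = 3 (the number of vectors), the set is linearly independent.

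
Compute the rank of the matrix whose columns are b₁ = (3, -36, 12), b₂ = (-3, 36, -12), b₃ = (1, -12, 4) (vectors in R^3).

Form the matrix with b₁, b₂, b₃ as columns and reduce.
Reduction leaves 1 leading entry, giving rank 1.

1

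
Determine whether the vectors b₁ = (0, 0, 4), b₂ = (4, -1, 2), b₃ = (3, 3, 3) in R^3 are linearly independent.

The matrix [b₁|b₂|b₃] has determinant 60.
A nonzero determinant means the columns are linearly independent.

linearly independent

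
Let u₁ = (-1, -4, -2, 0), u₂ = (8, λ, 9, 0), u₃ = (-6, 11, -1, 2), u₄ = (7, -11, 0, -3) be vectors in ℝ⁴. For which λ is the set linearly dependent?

The vectors are dependent exactly when the determinant of the matrix with rows u₁, u₂, u₃, u₄ vanishes.
Cofactor expansion gives det = 5*λ + 29.
This vanishes exactly when λ = -29/5.

λ = -29/5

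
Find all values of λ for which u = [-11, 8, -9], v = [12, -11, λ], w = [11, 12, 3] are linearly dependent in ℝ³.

The set is linearly dependent precisely when det[u; v; w] = 0.
The determinant works out to 220*λ - 2310.
This vanishes exactly when λ = 21/2.

λ = 21/2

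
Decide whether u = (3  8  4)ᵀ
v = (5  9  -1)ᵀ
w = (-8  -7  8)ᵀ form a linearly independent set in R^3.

Row-reduce the matrix whose columns are u, v, w.
The reduction yields 3 nonzero rows, so the rank is 3.
Since rank = 3 (the number of vectors), the set is linearly independent.

linearly independent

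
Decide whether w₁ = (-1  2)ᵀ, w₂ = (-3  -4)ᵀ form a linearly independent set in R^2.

linearly independent

Row-reduce the matrix whose columns are w₁, w₂.
The reduction yields 2 nonzero rows, so the rank is 2.
Since rank = 2 (the number of vectors), the set is linearly independent.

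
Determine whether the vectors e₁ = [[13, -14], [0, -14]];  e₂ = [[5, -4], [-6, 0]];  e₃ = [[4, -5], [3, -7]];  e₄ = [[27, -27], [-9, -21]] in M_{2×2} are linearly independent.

linearly dependent

Write each element as a coordinate vector in ℝ⁴ using {E₁₁, E₁₂, E₂₁, E₂₂}.
Form the 4×4 matrix with these as columns; its determinant is 0.
A zero determinant means the columns are linearly dependent.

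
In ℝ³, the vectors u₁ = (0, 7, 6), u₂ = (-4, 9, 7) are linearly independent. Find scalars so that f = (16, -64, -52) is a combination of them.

f = -4u₁ - 4u₂

Since u₁, u₂ are independent, the coefficients expressing f are uniquely determined by a linear system.
Back-substitution yields (a₁, a₂) = (-4, -4).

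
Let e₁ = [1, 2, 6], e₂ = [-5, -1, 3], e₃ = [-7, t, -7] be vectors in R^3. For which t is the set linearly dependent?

t = -49/11

The vectors are dependent exactly when the determinant of the matrix with rows e₁, e₂, e₃ vanishes.
Expanding, det = -33*t - 147.
This vanishes exactly when t = -49/11.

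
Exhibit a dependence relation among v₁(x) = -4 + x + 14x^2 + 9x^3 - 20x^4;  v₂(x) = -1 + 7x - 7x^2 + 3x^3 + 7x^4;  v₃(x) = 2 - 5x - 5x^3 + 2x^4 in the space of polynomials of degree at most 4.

v₁ + 2v₂ + 3v₃ = 0

Pass to coordinate vectors relative to the basis {1, x, …, x^4}.
Row-reduce the matrix with v₁, v₂, v₃ as columns; the null space gives the coefficients.
The free variable yields coefficients (1, 2, 3) (any nonzero multiple also works).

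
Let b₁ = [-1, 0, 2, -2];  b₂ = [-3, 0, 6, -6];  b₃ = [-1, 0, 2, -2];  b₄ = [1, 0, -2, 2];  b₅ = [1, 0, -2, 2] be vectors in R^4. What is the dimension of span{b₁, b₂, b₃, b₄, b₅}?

dim = 1

Form the matrix with b₁, b₂, b₃, b₄, b₅ as columns and reduce.
Exactly 1 pivot survives; hence the rank is 1.
(With 5 elements in a 4-dimensional space the rank is at most 4.)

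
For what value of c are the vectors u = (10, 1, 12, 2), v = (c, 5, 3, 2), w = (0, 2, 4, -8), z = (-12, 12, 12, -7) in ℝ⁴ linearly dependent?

The set is linearly dependent precisely when det[u; v; w; z] = 0.
Expanding, det = 964*c + 6748.
Setting this to zero gives c = -7.

c = -7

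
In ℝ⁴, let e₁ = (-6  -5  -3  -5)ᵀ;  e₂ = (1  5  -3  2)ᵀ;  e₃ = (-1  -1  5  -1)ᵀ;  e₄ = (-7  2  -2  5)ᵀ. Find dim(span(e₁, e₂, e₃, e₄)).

4

Apply Gaussian elimination to the matrix whose rows are e₁, e₂, e₃, e₄.
Exactly 4 pivots survive; hence the rank is 4.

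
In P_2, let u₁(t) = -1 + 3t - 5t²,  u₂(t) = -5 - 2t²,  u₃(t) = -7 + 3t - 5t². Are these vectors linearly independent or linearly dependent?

linearly independent

Take coordinates with respect to the standard basis {1, t, t²}.
Place the vectors as rows of a 3×3 matrix and reduce to echelon form.
The reduction yields 3 nonzero rows, so the rank is 3.
Since rank = 3 (the number of vectors), the set is linearly independent.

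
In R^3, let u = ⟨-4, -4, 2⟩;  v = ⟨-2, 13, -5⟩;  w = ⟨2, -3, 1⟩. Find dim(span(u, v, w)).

Put the 3×3 matrix [u|v|w] into echelon form.
Reduction leaves 2 leading entries, giving rank 2.

dim = 2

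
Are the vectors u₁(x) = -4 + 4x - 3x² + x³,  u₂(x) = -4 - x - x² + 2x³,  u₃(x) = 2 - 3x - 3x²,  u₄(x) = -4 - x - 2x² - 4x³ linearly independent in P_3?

Take coordinates with respect to the standard basis {1, x, …, x³}.
Place the vectors as rows of a 4×4 matrix and reduce to echelon form.
The reduction yields 4 nonzero rows, so the rank is 4.
Since rank = 4 (the number of vectors), the set is linearly independent.

linearly independent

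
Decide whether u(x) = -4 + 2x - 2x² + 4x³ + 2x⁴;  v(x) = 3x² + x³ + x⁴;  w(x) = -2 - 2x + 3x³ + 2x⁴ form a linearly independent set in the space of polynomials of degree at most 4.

linearly independent

Write each element as a coordinate vector in ℝ⁵ using {1, x, …, x⁴}.
Row-reduce the matrix whose columns are u, v, w.
The reduction yields 3 nonzero rows, so the rank is 3.
Since rank = 3 (the number of vectors), the set is linearly independent.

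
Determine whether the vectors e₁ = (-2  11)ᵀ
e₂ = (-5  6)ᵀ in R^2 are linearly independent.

linearly independent

The matrix [e₁|e₂] has determinant 43.
A nonzero determinant means the columns are linearly independent.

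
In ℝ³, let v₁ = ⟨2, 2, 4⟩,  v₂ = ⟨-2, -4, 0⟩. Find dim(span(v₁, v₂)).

Apply Gaussian elimination to the matrix whose rows are v₁, v₂.
Exactly 2 pivots survive; hence the rank is 2.

2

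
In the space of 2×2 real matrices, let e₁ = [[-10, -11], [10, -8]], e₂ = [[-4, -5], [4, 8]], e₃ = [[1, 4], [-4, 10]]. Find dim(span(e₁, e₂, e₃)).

3

Use coordinates relative to {E₁₁, E₁₂, E₂₁, E₂₂}.
Put the 4×3 matrix [e₁|e₂|e₃] into echelon form.
There are 3 pivot columns, so rank = 3.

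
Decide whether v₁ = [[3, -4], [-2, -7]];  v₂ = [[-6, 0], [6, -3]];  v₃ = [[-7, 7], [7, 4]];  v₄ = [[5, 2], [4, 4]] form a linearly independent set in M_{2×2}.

linearly independent

Take coordinates with respect to the standard basis {E₁₁, E₁₂, E₂₁, E₂₂}.
Place the vectors as rows of a 4×4 matrix and reduce to echelon form.
The reduction yields 4 nonzero rows, so the rank is 4.
Since rank = 4 (the number of vectors), the set is linearly independent.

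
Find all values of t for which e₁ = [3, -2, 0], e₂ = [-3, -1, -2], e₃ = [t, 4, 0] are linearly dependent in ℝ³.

Dependence holds iff the 3×3 matrix [e₁ e₂ e₃] is singular.
Cofactor expansion gives det = 4*t + 24.
Solving 4*t + 24 = 0 yields t = -6.

t = -6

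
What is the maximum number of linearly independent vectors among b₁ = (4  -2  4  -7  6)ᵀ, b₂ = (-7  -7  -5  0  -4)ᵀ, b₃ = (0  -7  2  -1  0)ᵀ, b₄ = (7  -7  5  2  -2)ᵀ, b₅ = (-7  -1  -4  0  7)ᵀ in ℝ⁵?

5

Row-reduce the 5×5 matrix with these as rows.
There are 5 pivot columns, so rank = 5.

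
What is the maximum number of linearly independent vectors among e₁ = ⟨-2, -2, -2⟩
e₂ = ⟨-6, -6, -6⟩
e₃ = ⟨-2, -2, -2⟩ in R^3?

Form the matrix with e₁, e₂, e₃ as columns and reduce.
The echelon form has 1 nonzero row, so the rank is 1.

1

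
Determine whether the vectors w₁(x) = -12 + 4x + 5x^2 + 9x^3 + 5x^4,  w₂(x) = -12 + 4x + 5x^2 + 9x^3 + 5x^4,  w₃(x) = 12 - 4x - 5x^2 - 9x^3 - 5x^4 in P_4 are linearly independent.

Take coordinates with respect to the standard basis {1, x, …, x^4}.
Place the vectors as rows of a 3×5 matrix and reduce to echelon form.
The reduction yields 1 nonzero row, so the rank is 1.
Since rank 1 < 3, the set is linearly dependent.

linearly dependent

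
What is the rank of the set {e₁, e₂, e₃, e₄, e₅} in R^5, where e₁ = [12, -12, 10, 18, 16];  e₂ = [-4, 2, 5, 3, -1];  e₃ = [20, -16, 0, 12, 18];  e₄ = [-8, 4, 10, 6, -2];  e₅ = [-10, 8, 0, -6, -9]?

rank 2

Form the matrix with e₁, e₂, e₃, e₄, e₅ as columns and reduce.
Exactly 2 pivots survive; hence the rank is 2.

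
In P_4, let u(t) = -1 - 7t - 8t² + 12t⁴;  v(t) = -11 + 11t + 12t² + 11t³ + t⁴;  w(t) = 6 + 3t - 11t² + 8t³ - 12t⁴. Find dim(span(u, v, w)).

dim = 3

Pass to coordinate vectors with respect to the basis {1, t, …, t⁴}.
Apply Gaussian elimination to the matrix whose rows are u, v, w.
The echelon form has 3 nonzero rows, so the rank is 3.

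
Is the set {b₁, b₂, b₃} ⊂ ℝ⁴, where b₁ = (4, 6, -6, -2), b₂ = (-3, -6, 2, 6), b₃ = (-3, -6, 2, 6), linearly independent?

linearly dependent

Two of the vectors are equal, giving an immediate dependence.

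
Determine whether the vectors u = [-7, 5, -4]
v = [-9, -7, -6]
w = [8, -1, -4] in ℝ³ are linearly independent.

linearly independent

Row-reduce the matrix whose columns are u, v, w.
The reduction yields 3 nonzero rows, so the rank is 3.
Since rank = 3 (the number of vectors), the set is linearly independent.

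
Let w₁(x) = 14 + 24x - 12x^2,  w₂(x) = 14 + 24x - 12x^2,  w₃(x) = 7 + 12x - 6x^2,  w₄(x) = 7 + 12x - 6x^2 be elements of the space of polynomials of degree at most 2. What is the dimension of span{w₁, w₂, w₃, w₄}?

Pass to coordinate vectors with respect to the basis {1, x, x^2}.
Row-reduce the 4×3 matrix with these as rows.
There is 1 pivot column, so rank = 1.
(With 4 elements in a 3-dimensional space the rank is at most 3.)

dim = 1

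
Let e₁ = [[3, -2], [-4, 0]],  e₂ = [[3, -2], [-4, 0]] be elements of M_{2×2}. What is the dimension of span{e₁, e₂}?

dim = 1

Use coordinates relative to {E₁₁, E₁₂, E₂₁, E₂₂}.
Apply Gaussian elimination to the matrix whose rows are e₁, e₂.
The echelon form has 1 nonzero row, so the rank is 1.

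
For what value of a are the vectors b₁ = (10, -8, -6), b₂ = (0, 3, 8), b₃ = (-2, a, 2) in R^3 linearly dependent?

Place the vectors as rows of a 3×3 matrix; dependence ⇔ determinant zero.
Expanding, det = 152 - 80*a.
Solving 152 - 80*a = 0 yields a = 19/10.

a = 19/10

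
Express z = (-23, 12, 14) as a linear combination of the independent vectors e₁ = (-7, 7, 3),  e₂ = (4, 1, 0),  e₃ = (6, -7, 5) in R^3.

Solve the system with e₁, e₂, e₃ as columns and z as the right-hand side.
Back-substitution yields (c₁, c₂, c₃) = (3, -2, 1).

z = 3e₁ - 2e₂ + e₃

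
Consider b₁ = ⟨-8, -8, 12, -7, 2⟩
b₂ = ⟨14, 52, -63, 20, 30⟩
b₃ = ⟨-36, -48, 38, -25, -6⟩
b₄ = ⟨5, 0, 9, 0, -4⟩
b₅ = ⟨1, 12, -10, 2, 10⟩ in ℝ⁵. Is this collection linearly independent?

linearly dependent

Form the 5×5 matrix with these as columns; its determinant is 0.
A zero determinant means the columns are linearly dependent.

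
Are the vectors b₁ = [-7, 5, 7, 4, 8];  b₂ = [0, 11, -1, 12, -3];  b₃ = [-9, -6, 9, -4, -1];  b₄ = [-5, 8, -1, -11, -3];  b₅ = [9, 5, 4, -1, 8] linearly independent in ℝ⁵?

linearly independent

Form the 5×5 matrix with these as columns; its determinant is 303990.
A nonzero determinant means the columns are linearly independent.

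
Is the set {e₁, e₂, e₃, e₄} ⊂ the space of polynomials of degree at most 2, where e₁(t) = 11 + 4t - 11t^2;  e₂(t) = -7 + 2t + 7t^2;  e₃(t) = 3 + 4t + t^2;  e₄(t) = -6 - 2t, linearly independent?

Take coordinates with respect to the standard basis {1, t, t^2}.
There are 4 vectors in a 3-dimensional space, so they cannot be linearly independent.

linearly dependent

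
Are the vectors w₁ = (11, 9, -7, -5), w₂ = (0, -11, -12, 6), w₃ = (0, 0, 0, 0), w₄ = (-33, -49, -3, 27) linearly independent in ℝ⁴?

One of the vectors is the zero vector, so the set is linearly dependent.

linearly dependent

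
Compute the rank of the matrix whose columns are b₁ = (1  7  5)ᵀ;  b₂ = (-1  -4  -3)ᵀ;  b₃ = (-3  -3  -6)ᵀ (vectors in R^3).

rank 3

Apply Gaussian elimination to the matrix whose rows are b₁, b₂, b₃.
There are 3 pivot columns, so rank = 3.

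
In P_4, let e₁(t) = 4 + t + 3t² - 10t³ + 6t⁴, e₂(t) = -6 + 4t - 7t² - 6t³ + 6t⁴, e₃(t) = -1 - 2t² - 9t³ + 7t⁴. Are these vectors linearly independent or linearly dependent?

linearly independent

Take coordinates with respect to the standard basis {1, t, …, t⁴}.
Place the vectors as rows of a 3×5 matrix and reduce to echelon form.
The reduction yields 3 nonzero rows, so the rank is 3.
Since rank = 3 (the number of vectors), the set is linearly independent.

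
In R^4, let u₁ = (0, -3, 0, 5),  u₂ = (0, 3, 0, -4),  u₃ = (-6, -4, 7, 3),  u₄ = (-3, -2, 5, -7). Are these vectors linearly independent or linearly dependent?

linearly independent

Place the vectors as rows of a 4×4 matrix and reduce to echelon form.
The reduction yields 4 nonzero rows, so the rank is 4.
Since rank = 4 (the number of vectors), the set is linearly independent.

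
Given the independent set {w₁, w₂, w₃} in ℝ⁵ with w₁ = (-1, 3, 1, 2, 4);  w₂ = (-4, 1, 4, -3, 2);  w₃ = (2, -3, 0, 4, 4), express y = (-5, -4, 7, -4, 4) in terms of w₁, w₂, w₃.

Write y = a₁w₁ + … + a₃w₃ and equate components.
Back-substitution yields (a₁, a₂, a₃) = (-1, 2, 1).

y = -w₁ + 2w₂ + w₃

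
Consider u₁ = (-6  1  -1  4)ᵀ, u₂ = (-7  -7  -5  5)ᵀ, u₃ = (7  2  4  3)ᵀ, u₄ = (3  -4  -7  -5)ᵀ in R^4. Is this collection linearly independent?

linearly independent

Form the 4×4 matrix with these as columns; its determinant is 2030.
A nonzero determinant means the columns are linearly independent.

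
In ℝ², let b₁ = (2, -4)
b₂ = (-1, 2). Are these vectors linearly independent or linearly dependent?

The matrix [b₁|b₂] has determinant 0.
A zero determinant means the columns are linearly dependent.

linearly dependent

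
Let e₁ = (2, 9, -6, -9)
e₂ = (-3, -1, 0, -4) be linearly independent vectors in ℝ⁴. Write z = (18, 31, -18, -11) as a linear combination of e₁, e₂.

z = 3e₁ - 4e₂

Write z = c₁e₁ + c₂e₂ and equate components.
Back-substitution yields (c₁, c₂) = (3, -4).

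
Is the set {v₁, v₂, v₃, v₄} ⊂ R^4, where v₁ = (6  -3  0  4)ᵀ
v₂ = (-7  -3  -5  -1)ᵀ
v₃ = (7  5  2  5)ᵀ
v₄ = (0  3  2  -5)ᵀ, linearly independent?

linearly independent

Place the vectors as rows of a 4×4 matrix and reduce to echelon form.
The reduction yields 4 nonzero rows, so the rank is 4.
Since rank = 4 (the number of vectors), the set is linearly independent.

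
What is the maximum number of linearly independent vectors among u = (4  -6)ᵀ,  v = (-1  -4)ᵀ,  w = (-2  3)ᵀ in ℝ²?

2

Row-reduce the 3×2 matrix with these as rows.
There are 2 pivot columns, so rank = 2.
(With 3 elements in a 2-dimensional space the rank is at most 2.)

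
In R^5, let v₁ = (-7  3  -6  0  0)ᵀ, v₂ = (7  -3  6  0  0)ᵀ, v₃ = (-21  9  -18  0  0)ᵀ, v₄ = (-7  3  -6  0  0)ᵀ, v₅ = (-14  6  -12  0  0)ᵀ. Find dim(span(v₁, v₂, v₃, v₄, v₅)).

dim = 1

Row-reduce the 5×5 matrix with these as rows.
Exactly 1 pivot survives; hence the rank is 1.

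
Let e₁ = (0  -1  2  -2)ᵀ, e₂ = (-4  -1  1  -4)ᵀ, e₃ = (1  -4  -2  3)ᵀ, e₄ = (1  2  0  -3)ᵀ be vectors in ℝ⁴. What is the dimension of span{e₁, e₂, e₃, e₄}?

Form the matrix with e₁, e₂, e₃, e₄ as columns and reduce.
There are 4 pivot columns, so rank = 4.

dim = 4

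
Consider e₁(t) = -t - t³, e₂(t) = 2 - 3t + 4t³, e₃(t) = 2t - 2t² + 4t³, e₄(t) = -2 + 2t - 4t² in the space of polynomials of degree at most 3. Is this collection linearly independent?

Take coordinates with respect to the standard basis {1, t, …, t³}.
Row-reduce the matrix whose columns are e₁, e₂, e₃, e₄.
The reduction yields 4 nonzero rows, so the rank is 4.
Since rank = 4 (the number of vectors), the set is linearly independent.

linearly independent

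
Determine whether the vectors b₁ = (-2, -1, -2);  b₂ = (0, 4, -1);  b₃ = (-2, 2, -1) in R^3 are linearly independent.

linearly independent

The matrix [b₁|b₂|b₃] has determinant -14.
A nonzero determinant means the columns are linearly independent.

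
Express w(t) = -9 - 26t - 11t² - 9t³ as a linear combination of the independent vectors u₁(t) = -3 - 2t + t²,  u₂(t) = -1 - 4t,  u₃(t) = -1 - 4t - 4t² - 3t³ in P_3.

w = u₁ + 3u₂ + 3u₃

Take coordinate vectors relative to {1, t, …, t³}.
Write w = a₁u₁ + … + a₃u₃ and equate components.
Row-reducing the augmented matrix gives the unique coefficients (a₁, a₂, a₃) = (1, 3, 3).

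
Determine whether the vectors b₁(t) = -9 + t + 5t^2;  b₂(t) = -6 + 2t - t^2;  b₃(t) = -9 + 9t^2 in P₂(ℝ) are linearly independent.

Take coordinates with respect to the standard basis {1, t, t^2}.
Form the 3×3 matrix with these as columns; its determinant is -9.
A nonzero determinant means the columns are linearly independent.

linearly independent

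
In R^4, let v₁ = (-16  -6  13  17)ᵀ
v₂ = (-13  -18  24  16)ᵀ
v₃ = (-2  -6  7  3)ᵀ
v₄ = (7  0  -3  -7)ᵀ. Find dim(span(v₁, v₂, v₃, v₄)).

2

Row-reduce the 4×4 matrix with these as rows.
There are 2 pivot columns, so rank = 2.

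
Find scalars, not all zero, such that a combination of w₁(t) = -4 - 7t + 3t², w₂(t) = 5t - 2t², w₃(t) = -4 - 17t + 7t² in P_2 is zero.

Pass to coordinate vectors relative to the basis {1, t, t²}.
Write the vectors as columns of a matrix and find a nonzero vector in its null space.
One solution (up to scaling) is (1, -2, -1).

w₁ - 2w₂ - w₃ = 0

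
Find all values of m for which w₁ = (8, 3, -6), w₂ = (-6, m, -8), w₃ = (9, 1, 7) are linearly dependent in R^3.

The set is linearly dependent precisely when det[w₁; w₂; w₃] = 0.
The determinant works out to 110*m + 10.
This vanishes exactly when m = -1/11.

m = -1/11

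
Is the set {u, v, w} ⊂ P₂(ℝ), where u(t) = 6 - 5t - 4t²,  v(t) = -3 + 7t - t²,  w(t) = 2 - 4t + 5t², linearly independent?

Take coordinates with respect to the standard basis {1, t, t²}.
Row-reduce the matrix whose columns are u, v, w.
The reduction yields 3 nonzero rows, so the rank is 3.
Since rank = 3 (the number of vectors), the set is linearly independent.

linearly independent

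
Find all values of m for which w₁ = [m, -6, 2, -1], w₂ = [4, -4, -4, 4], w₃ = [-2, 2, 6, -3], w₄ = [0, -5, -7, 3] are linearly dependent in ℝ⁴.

m = -4

The vectors are dependent exactly when the determinant of the matrix with rows w₁, w₂, w₃, w₄ vanishes.
Expanding, det = 40*m + 160.
This vanishes exactly when m = -4.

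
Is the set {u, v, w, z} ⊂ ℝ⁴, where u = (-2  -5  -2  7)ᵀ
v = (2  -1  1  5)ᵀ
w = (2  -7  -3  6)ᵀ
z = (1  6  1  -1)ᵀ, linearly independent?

The matrix [u|v|w|z] has determinant -419.
A nonzero determinant means the columns are linearly independent.

linearly independent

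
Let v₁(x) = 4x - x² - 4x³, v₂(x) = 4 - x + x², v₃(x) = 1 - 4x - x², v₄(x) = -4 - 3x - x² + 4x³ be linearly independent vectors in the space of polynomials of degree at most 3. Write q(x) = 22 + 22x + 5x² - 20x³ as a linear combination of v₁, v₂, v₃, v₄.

Work in coordinates with respect to the standard basis {1, x, …, x³}.
Set up the augmented matrix [v₁ | v₂ | v₃ | v₄ | q] and row-reduce.
Back-substitution yields (a₁, …, a₄) = (3, 4, -2, -2).

q = 3v₁ + 4v₂ - 2v₃ - 2v₄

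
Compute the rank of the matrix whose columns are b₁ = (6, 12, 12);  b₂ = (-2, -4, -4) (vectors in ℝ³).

Apply Gaussian elimination to the matrix whose rows are b₁, b₂.
There is 1 pivot column, so rank = 1.

1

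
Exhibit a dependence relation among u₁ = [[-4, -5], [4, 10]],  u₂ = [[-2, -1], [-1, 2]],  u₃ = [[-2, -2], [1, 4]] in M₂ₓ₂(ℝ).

Take coordinates with respect to {E₁₁, E₁₂, E₂₁, E₂₂}.
Write the vectors as columns of a matrix and find a nonzero vector in its null space.
One solution (up to scaling) is (1, 1, -3).

u₁ + u₂ - 3u₃ = 0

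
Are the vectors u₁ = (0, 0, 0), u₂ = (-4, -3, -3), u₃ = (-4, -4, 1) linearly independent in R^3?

One of the vectors is the zero vector, so the set is linearly dependent.

linearly dependent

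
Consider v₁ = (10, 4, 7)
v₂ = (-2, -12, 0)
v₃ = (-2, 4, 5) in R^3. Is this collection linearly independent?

Place the vectors as rows of a 3×3 matrix and reduce to echelon form.
The reduction yields 3 nonzero rows, so the rank is 3.
Since rank = 3 (the number of vectors), the set is linearly independent.

linearly independent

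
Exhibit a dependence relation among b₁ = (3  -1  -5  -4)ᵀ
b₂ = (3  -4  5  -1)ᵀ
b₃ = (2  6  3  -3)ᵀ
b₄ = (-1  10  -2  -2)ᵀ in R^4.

b₂ - b₃ + b₄ = 0

Row-reduce the matrix with b₁, b₂, b₃, b₄ as columns; the null space gives the coefficients.
The free variable yields coefficients (0, 1, -1, 1) (any nonzero multiple also works).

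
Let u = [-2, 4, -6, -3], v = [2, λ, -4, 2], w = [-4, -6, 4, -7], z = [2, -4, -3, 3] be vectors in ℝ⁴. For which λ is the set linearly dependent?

λ = -18

Place the vectors as rows of a 4×4 matrix; dependence ⇔ determinant zero.
The determinant works out to 18*λ + 324.
This vanishes exactly when λ = -18.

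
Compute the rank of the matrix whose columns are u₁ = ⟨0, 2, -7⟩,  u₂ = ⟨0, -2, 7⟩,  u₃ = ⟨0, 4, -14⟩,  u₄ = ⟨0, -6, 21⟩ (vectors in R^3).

rank 1

Put the 3×4 matrix [u₁|u₂|u₃|u₄] into echelon form.
Exactly 1 pivot survives; hence the rank is 1.
(With 4 elements in a 3-dimensional space the rank is at most 3.)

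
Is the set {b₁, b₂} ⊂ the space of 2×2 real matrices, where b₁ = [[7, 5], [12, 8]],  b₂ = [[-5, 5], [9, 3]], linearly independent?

Take coordinates with respect to the standard basis {E₁₁, E₁₂, E₂₁, E₂₂}.
Place the vectors as rows of a 2×4 matrix and reduce to echelon form.
The reduction yields 2 nonzero rows, so the rank is 2.
Since rank = 2 (the number of vectors), the set is linearly independent.

linearly independent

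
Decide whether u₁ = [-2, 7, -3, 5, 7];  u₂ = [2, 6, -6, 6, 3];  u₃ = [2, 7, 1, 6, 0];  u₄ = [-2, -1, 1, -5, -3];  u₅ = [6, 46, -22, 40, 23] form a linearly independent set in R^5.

The matrix [u₁|u₂|u₃|u₄|u₅] has determinant 0.
A zero determinant means the columns are linearly dependent.

linearly dependent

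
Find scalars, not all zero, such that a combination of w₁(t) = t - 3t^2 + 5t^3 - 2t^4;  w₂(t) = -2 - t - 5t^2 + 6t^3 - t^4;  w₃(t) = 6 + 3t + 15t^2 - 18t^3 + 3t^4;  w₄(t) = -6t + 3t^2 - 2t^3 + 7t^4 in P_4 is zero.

Take coordinates with respect to {1, t, …, t^4}.
Set up α₁w₁ + … + α₄w₄ = 0 and solve the homogeneous system.
The free variable yields coefficients (0, 3, 1, 0) (any nonzero multiple also works).

3w₂ + w₃ = 0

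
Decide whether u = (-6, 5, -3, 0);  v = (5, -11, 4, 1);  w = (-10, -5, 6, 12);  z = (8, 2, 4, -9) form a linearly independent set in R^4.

linearly independent

Form the 4×4 matrix with these as columns; its determinant is -3343.
A nonzero determinant means the columns are linearly independent.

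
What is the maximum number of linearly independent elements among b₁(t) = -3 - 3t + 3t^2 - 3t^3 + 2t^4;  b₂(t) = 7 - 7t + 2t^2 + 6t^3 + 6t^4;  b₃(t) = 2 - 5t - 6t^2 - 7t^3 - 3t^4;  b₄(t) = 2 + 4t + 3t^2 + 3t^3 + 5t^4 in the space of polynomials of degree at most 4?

Use coordinates relative to {1, t, …, t^4}.
Form the matrix with b₁, b₂, b₃, b₄ as columns and reduce.
Reduction leaves 4 leading entries, giving rank 4.

4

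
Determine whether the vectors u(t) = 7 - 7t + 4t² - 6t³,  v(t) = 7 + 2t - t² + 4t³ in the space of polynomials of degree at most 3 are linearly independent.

Take coordinates with respect to the standard basis {1, t, …, t³}.
Row-reduce the matrix whose columns are u, v.
The reduction yields 2 nonzero rows, so the rank is 2.
Since rank = 2 (the number of vectors), the set is linearly independent.

linearly independent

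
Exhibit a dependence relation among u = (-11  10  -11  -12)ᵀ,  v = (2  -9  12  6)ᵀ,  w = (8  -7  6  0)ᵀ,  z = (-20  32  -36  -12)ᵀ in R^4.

Write the vectors as columns of a matrix and find a nonzero vector in its null space.
A generator of the null space is (0, 2, 2, 1).

2v + 2w + z = 0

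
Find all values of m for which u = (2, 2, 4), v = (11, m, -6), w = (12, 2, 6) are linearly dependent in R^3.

The vectors are dependent exactly when the determinant of the matrix with rows u, v, w vanishes.
Cofactor expansion gives det = -36*m - 164.
Setting this to zero gives m = -41/9.

m = -41/9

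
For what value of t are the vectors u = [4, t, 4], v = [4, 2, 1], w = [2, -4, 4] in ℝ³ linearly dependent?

Dependence holds iff the 3×3 matrix [u v w] is singular.
Expanding, det = -14*t - 32.
Solving -14*t - 32 = 0 yields t = -16/7.

t = -16/7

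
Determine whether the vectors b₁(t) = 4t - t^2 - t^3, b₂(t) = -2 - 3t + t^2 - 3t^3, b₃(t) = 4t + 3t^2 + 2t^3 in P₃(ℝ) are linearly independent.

Take coordinates with respect to the standard basis {1, t, …, t^3}.
Row-reduce the matrix whose columns are b₁, b₂, b₃.
The reduction yields 3 nonzero rows, so the rank is 3.
Since rank = 3 (the number of vectors), the set is linearly independent.

linearly independent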